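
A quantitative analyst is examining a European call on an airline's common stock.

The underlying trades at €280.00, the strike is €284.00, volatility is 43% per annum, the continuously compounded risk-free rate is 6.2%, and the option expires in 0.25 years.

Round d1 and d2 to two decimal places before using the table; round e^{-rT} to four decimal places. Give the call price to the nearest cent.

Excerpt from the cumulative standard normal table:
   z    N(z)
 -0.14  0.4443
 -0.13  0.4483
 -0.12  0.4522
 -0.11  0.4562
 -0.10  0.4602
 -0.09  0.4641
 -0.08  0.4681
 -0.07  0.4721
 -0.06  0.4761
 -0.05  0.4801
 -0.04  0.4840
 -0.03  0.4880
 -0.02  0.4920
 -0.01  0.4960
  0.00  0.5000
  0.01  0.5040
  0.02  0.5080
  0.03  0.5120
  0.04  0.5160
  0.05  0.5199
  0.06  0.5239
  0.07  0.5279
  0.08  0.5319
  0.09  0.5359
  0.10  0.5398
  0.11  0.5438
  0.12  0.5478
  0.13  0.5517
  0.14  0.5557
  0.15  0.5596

€23.58

σ√T = 0.43·√0.25 = 0.2150
d₁ = [ln(280/284) + (0.062 + 0.43²/2)·0.25] / 0.2150 = [-0.0142 + 0.0386] / 0.2150 = 0.1136 → 0.11
d₂ = d₁ − σ√T = 0.1136 − 0.2150 = -0.1014 → -0.10
exp(−rT) = exp(−0.062·0.25) = 0.9846
N(d₁) = N(0.11) = 0.5438;  N(d₂) = N(-0.10) = 0.4602
C = 280·0.5438 − 284·0.9846·0.4602 = 152.2640 − 128.6841 = 23.5799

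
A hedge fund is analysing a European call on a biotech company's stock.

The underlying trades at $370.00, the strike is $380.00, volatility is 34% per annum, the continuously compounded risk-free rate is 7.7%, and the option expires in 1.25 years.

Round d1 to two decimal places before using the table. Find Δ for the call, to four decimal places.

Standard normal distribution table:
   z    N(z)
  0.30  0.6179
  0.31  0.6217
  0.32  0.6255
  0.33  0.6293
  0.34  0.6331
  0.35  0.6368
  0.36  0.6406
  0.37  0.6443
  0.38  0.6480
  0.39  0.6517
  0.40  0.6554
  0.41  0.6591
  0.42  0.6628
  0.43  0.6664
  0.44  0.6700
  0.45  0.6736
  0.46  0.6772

σ√T = 0.34·√1.25 = 0.3801
d₁ = [ln(370/380) + (0.077 + ½·0.34²)·1.25] / (σ√T) = (-0.0267 + 0.1685) / 0.3801 = 0.3731 ⇒ 0.37
N(d₁) = N(0.37) = 0.6443
Δ_call = N(d₁) = 0.6443

0.6443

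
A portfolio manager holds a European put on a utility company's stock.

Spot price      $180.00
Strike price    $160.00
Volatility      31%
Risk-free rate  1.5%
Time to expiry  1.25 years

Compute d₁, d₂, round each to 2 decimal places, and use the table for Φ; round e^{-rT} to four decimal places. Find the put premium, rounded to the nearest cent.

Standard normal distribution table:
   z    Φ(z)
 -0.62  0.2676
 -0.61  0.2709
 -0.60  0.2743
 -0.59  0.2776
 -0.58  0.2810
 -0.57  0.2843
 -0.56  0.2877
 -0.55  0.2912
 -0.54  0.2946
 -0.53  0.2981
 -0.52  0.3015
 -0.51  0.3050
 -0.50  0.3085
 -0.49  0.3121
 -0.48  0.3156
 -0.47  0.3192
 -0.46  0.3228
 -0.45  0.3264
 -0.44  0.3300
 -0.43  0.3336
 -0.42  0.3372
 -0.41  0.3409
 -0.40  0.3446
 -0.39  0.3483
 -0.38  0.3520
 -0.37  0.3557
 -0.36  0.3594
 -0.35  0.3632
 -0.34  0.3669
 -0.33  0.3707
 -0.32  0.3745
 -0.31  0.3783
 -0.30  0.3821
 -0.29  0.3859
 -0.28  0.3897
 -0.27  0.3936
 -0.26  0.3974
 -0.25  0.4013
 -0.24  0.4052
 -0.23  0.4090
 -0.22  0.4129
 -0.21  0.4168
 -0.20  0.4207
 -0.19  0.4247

σ√T = 0.31 × 1.1180 = 0.3466
d₁ = [ln(180/160) + (0.015 + ½·0.31²)·1.25] / (σ√T) = (0.1178 + 0.0788) / 0.3466 = 0.5672 ≈ 0.57
d₂ = 0.5672 − 0.3466 = 0.2206 ≈ 0.22
e^(−rT) = e^(−0.015·1.25) = 0.9814
N(−d₂) = N(-0.22) = 0.4129;  N(−d₁) = N(-0.57) = 0.2843
P = 160·0.9814·0.4129 − 180·0.2843 = 64.8352 − 51.1740 = 13.6612

$13.66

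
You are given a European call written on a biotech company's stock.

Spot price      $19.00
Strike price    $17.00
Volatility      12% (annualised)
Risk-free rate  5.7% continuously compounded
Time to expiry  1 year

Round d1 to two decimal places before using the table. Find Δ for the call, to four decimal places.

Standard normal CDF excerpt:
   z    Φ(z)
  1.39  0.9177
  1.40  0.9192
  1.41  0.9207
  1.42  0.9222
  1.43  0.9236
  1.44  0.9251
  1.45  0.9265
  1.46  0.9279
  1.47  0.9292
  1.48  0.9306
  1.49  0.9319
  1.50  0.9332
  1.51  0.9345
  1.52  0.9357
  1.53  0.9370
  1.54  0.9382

σ√T = 0.12·√1 = 0.1200
d₁ = [ln(19/17) + (0.057 + 0.12²/2)·1] / 0.1200 = [0.1112 + 0.0642] / 0.1200 = 1.4619 → 1.46
N(d₁) = N(1.46) = 0.9279
Δ_call = N(d₁) = 0.9279

0.9279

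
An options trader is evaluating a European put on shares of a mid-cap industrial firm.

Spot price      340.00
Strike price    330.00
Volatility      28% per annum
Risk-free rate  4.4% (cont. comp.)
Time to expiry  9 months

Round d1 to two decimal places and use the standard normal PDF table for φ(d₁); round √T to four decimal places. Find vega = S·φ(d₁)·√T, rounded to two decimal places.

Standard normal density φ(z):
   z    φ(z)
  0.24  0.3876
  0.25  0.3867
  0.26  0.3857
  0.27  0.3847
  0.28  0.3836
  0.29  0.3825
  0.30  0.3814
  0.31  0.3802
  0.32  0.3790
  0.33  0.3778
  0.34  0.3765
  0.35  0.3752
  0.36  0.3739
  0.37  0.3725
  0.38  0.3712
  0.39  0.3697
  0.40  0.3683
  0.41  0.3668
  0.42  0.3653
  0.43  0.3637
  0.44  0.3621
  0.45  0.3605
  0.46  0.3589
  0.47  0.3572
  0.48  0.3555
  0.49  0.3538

σ√T = 0.28·√0.75 = 0.2425
ln(S/K) + (r + σ²/2)T = ln(340/330) + (0.044 + 0.28²/2)·0.75 = 0.0299 + 0.0624 = 0.0923
d₁ = 0.0923 / 0.2425 = 0.3804 → 0.38
√T = √0.75 = 0.8660
φ(d₁) = φ(0.38) = 0.3712
vega = S·φ(d₁)·√T = 340·0.3712·0.8660 = 109.2961
(The call has the same vega.)

109.30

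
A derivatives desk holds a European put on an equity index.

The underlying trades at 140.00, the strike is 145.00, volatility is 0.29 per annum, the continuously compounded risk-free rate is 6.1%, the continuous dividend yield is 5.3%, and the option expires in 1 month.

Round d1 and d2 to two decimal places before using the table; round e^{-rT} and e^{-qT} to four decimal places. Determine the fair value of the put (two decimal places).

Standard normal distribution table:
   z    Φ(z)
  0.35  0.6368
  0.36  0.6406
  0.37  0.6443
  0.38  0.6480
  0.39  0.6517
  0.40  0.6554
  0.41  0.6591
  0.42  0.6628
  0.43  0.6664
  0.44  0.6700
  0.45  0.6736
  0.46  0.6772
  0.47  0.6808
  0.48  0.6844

7.37

σ√T = 0.29·√0.08333 = 0.0837
d₁ = [ln(140/145) + (0.061 − 0.053 + 0.29²/2)·0.08333] / 0.0837 = [-0.0351 + 0.0042] / 0.0837 = -0.3694 ⇒ -0.37
d₂ = d₁ − σ√T = -0.3694 − 0.0837 = -0.4531 ⇒ -0.45
exp(−qT) = exp(−0.053·0.08333) = 0.9956;  exp(−rT) = exp(−0.061·0.08333) = 0.9949
N(−d₂) = N(0.45) = 0.6736;  N(−d₁) = N(0.37) = 0.6443
P = 145·0.9949·0.6736 − 140·0.9956·0.6443 = 97.1739 − 89.8051 = 7.3688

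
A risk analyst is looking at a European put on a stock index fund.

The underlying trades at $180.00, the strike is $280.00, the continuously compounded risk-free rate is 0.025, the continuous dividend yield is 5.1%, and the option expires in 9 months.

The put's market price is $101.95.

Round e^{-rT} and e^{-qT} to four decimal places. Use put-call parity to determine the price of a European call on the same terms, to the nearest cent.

$0.41

exp(−qT) = exp(−0.051·0.75) = 0.9625;  exp(−rT) = exp(−0.025·0.75) = 0.9814
Put-call parity: C − P = S·e^(−qT) − K·e^(−rT) = 180·0.9625 − 280·0.9814 = 173.2500 − 274.7920 = -101.5420
C = P + (C − P) = 101.95 + (-101.5420) = 0.4080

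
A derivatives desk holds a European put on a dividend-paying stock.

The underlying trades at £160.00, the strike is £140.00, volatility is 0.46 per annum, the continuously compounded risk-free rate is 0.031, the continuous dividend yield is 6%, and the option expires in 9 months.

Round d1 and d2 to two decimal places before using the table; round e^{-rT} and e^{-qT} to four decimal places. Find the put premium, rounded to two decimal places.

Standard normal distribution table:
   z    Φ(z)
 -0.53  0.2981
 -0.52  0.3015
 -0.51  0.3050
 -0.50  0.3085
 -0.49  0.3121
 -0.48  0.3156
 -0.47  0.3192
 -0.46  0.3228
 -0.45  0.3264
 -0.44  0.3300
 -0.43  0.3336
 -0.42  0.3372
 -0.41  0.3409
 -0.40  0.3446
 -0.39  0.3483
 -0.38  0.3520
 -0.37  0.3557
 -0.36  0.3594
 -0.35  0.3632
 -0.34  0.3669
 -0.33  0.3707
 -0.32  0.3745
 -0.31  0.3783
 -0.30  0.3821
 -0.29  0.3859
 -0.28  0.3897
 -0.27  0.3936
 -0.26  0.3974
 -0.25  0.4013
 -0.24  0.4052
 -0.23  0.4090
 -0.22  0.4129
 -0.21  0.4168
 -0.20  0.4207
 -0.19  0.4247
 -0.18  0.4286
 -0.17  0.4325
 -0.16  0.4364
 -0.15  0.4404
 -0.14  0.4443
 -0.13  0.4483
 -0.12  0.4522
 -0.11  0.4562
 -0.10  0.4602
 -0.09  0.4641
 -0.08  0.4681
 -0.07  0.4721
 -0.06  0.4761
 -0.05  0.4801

£15.75

σ√T = 0.46 × 0.8660 = 0.3984
ln(S/K) + (r − q + σ²/2)T = ln(160/140) + (0.031 − 0.06 + 0.46²/2)·0.75 = 0.1335 + 0.0576 = 0.1911
d₁ = 0.1911 / 0.3984 = 0.4798 → 0.48
d₂ = d₁ − σ√T = 0.4798 − 0.3984 = 0.0814 → 0.08
exp(−qT) = exp(−0.06·0.75) = 0.9560;  exp(−rT) = exp(−0.031·0.75) = 0.9770
N(−d₂) = N(-0.08) = 0.4681;  N(−d₁) = N(-0.48) = 0.3156
P = 140·0.9770·0.4681 − 160·0.9560·0.3156 = 64.0267 − 48.2742 = 15.7525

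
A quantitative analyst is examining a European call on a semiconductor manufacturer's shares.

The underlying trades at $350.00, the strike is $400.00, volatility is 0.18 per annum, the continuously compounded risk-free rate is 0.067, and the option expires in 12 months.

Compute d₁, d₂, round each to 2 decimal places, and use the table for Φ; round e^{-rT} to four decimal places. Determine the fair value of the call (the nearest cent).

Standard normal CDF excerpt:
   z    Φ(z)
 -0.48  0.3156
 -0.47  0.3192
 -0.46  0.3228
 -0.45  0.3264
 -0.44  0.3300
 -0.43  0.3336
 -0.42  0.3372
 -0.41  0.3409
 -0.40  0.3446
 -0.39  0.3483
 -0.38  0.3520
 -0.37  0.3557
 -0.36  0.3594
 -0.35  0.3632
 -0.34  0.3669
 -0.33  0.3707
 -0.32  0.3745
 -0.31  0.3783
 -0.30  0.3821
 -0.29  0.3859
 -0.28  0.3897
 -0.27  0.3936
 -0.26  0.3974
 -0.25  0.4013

σ√T = 0.18 × 1.0000 = 0.1800
ln(S/K) + (r + σ²/2)T = ln(350/400) + (0.067 + 0.18²/2)·1 = -0.1335 + 0.0832 = -0.0503
d₁ = -0.0503 / 0.1800 = -0.2796 which rounds to -0.28
d₂ = d₁ − σ√T = -0.2796 − 0.1800 = -0.4596 which rounds to -0.46
e^(−rT) = e^(−0.067·1) = 0.9352
N(d₁) = N(-0.28) = 0.3897;  N(d₂) = N(-0.46) = 0.3228
C = 350·0.3897 − 400·0.9352·0.3228 = 136.3950 − 120.7530 = 15.6420

$15.64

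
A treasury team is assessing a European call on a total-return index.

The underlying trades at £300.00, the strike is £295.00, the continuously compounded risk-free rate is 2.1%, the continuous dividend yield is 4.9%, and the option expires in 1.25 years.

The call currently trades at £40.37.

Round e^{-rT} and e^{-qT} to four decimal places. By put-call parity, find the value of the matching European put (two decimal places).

£45.55

e^(−qT) = e^(−0.049·1.25) = 0.9406;  e^(−rT) = e^(−0.021·1.25) = 0.9741
Put-call parity: C − P = S·e^(−qT) − K·e^(−rT) = 300·0.9406 − 295·0.9741 = 282.1800 − 287.3595 = -5.1795
P = C − (C − P) = 40.37 − (-5.1795) = 45.5495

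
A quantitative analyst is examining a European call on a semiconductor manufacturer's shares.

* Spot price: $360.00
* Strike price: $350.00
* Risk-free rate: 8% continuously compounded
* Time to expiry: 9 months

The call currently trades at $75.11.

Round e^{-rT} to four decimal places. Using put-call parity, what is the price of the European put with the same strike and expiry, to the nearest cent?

e^(−rT) = e^(−0.08·0.75) = 0.9418
Put-call parity: C − P = S − K·e^(−rT) = 360 − 350·0.9418 = 360 − 329.6300 = 30.3700
P = C − (C − P) = 75.11 − (30.3700) = 44.7400

$44.74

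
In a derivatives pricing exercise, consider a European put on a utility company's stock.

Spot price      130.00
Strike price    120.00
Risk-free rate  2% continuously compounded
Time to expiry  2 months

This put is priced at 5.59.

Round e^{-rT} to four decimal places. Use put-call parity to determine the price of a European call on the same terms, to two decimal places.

15.99

exp(−rT) = exp(−0.02·0.1667) = 0.9967
Put-call parity: C − P = S − K·e^(−rT) = 130 − 120·0.9967 = 130 − 119.6040 = 10.3960
C = P + (C − P) = 5.59 + (10.3960) = 15.9860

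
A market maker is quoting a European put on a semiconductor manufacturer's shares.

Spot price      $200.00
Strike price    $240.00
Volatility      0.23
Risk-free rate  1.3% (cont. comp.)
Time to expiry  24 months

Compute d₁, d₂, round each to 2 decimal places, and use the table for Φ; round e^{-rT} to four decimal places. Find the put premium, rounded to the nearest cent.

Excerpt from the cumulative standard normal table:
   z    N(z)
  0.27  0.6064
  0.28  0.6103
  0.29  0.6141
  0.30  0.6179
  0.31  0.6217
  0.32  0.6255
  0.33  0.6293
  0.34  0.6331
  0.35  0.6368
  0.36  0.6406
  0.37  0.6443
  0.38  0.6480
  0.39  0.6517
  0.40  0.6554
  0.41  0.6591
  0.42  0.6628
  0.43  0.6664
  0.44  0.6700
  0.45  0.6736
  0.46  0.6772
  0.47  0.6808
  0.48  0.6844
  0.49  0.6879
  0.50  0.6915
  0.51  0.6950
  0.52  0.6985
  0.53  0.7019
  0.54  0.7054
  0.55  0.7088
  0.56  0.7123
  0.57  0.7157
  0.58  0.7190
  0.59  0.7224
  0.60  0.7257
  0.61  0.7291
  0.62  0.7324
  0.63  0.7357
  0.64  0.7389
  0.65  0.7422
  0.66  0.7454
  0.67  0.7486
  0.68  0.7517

σ√T = 0.23·√2 = 0.3253
d₁ = [ln(200/240) + (0.013 + ½·0.23²)·2] / (σ√T) = (-0.1823 + 0.0789) / 0.3253 = -0.3180 → -0.32
d₂ = -0.3180 − 0.3253 = -0.6432 → -0.64
e^(−rT) = e^(−0.013·2) = 0.9743
N(−d₂) = N(0.64) = 0.7389;  N(−d₁) = N(0.32) = 0.6255
P = 240·0.9743·0.7389 − 200·0.6255 = 172.7785 − 125.1000 = 47.6785

$47.68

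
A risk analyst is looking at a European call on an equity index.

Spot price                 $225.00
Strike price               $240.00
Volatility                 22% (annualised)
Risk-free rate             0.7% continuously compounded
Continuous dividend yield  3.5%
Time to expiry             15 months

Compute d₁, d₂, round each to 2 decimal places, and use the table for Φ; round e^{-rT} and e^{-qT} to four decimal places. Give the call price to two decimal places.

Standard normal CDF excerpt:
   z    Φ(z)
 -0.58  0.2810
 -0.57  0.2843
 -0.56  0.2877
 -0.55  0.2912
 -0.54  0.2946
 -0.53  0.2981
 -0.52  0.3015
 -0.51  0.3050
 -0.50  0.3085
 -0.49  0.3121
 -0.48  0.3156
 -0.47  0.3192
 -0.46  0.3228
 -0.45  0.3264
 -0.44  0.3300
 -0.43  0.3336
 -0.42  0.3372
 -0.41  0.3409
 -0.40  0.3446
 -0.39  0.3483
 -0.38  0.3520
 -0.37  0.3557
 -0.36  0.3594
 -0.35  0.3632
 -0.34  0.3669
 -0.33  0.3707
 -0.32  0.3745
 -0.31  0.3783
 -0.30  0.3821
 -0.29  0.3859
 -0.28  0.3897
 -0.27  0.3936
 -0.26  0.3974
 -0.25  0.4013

$13.01

σ√T = 0.22 × 1.1180 = 0.2460
d₁ = [ln(225/240) + (0.007 − 0.035 + ½·0.22²)·1.25] / (σ√T) = (-0.0645 − 0.0048) / 0.2460 = -0.2817 which rounds to -0.28
d₂ = -0.2817 − 0.2460 = -0.5277 which rounds to -0.53
e^(−qT) = e^(−0.035·1.25) = 0.9572;  e^(−rT) = e^(−0.007·1.25) = 0.9913
C = 225·0.9572·N(-0.28) − 240·0.9913·N(-0.53) = 225·0.9572·0.3897 − 240·0.9913·0.2981 = 83.9297 − 70.9216 = 13.0081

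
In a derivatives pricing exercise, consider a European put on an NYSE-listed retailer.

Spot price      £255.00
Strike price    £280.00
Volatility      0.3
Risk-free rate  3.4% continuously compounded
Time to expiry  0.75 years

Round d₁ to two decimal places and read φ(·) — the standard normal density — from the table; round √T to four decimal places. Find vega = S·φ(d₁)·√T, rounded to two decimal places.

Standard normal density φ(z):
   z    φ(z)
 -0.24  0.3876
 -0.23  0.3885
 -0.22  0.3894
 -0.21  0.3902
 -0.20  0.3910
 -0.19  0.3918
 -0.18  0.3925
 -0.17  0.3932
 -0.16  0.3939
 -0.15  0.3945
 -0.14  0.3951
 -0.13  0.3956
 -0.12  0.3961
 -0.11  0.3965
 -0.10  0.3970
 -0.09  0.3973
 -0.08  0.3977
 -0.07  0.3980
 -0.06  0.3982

87.36

T = 0.75;  σ√T = 0.2598
d₁ = [ln(255/280) + (0.034 + 0.3²/2)·0.75] / 0.2598 = [-0.0935 + 0.0592] / 0.2598 = -0.1319 → -0.13
√T = √0.75 = 0.8660
φ(d₁) = φ(-0.13) = 0.3956
vega = S·φ(d₁)·√T = 255·0.3956·0.8660 = 87.3603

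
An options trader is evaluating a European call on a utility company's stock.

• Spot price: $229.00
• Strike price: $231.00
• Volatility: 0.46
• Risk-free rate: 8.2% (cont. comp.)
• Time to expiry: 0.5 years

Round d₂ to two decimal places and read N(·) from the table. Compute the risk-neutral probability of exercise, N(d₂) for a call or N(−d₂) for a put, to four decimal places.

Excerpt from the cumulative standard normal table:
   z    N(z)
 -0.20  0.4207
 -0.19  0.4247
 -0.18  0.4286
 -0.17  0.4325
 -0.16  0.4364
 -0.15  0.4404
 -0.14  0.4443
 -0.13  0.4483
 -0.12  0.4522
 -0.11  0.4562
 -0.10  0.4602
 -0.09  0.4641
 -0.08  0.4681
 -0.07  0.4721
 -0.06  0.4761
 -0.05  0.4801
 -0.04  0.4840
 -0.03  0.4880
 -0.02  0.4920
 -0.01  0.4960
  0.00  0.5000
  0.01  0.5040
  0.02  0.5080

0.4761

σ√T = 0.46·√0.5 = 0.3253
d₁ = [ln(229/231) + (0.082 + 0.46²/2)·0.5] / 0.3253 = [-0.0087 + 0.0939] / 0.3253 = 0.2620 ≈ 0.26
d₂ = d₁ − σ√T = 0.2620 − 0.3253 = -0.0633 ≈ -0.06
Pr(exercise) under Q = N(d₂) = 0.4761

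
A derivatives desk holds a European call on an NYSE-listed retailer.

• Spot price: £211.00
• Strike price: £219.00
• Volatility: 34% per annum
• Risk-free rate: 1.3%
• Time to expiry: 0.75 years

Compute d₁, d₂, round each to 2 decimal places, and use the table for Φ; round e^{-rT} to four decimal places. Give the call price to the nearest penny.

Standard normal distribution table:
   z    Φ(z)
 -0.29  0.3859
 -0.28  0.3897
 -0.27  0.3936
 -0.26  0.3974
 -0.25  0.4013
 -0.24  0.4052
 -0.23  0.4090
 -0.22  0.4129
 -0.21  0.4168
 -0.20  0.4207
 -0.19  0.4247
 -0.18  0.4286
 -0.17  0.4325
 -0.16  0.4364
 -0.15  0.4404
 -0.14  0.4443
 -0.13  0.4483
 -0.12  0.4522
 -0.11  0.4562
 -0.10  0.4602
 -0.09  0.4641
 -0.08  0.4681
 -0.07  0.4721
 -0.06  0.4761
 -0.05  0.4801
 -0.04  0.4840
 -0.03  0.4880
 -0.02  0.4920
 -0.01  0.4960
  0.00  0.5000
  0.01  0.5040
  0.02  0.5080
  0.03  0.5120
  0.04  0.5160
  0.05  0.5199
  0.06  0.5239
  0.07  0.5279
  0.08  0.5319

T = 0.75;  σ√T = 0.2944
d₁ = [ln(211/219) + (0.013 + ½·0.34²)·0.75] / (σ√T) = (-0.0372 + 0.0531) / 0.2944 = 0.0540 which rounds to 0.05
d₂ = 0.0540 − 0.2944 = -0.2405 which rounds to -0.24
e^(−rT) = e^(−0.013·0.75) = 0.9903
N(d₁) = N(0.05) = 0.5199;  N(d₂) = N(-0.24) = 0.4052
C = 211·0.5199 − 219·0.9903·0.4052 = 109.6989 − 87.8780 = 21.8209

£21.82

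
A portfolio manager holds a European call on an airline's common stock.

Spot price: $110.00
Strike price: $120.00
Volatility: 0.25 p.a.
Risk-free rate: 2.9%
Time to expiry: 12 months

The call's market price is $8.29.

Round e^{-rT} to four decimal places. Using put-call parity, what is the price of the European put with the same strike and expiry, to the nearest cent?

$14.86

exp(−rT) = exp(−0.029·1) = 0.9714
Put-call parity: C − P = S − K·e^(−rT) = 110 − 120·0.9714 = 110 − 116.5680 = -6.5680
P = C − (C − P) = 8.29 − (-6.5680) = 14.8580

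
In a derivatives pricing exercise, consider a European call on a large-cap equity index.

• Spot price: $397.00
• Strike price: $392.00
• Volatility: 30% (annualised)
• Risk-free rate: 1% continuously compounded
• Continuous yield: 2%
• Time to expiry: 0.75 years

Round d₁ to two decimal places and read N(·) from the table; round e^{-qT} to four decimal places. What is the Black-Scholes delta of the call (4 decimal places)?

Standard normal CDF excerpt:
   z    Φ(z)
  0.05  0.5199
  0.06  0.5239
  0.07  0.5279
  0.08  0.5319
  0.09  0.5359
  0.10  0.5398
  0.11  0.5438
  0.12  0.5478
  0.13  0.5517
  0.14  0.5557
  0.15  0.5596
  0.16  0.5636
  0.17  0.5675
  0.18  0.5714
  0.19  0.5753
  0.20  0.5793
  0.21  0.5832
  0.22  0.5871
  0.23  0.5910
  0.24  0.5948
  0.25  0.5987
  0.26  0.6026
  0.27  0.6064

σ√T = 0.3 × 0.8660 = 0.2598
d₁ = [ln(397/392) + (0.01 − 0.02 + ½·0.3²)·0.75] / (σ√T) = (0.0127 + 0.0262) / 0.2598 = 0.1498 ≈ 0.15
N(d₁) = N(0.15) = 0.5596
Δ_call = e^(−qT)·N(d₁) = 0.9851·0.5596 = 0.5513

0.5513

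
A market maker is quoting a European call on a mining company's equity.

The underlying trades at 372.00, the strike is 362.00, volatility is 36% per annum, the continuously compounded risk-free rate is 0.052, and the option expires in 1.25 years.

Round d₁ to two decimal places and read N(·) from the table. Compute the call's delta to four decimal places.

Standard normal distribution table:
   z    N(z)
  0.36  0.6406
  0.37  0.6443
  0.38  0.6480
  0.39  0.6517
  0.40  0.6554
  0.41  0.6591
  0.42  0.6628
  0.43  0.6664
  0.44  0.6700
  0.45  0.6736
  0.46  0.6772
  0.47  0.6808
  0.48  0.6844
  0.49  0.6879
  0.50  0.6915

σ√T = 0.36 × 1.1180 = 0.4025
d₁ = [ln(372/362) + (0.052 + 0.36²/2)·1.25] / 0.4025 = [0.0272 + 0.1460] / 0.4025 = 0.4304 which rounds to 0.43
N(d₁) = N(0.43) = 0.6664
Δ_call = N(d₁) = 0.6664

0.6664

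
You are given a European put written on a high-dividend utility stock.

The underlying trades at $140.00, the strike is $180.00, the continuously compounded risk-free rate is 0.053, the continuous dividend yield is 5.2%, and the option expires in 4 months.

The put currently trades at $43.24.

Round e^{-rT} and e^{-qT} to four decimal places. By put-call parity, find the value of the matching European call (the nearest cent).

$3.98

e^(−qT) = e^(−0.052·0.3333) = 0.9828;  e^(−rT) = e^(−0.053·0.3333) = 0.9825
Put-call parity: C − P = S·e^(−qT) − K·e^(−rT) = 140·0.9828 − 180·0.9825 = 137.5920 − 176.8500 = -39.2580
C = P + (C − P) = 43.24 + (-39.2580) = 3.9820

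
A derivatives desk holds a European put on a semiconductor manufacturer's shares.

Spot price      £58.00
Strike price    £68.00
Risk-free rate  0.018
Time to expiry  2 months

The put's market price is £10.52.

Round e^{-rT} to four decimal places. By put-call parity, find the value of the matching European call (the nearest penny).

£0.72

exp(−rT) = exp(−0.018·0.1667) = 0.9970
Put-call parity: C − P = S − K·e^(−rT) = 58 − 68·0.9970 = 58 − 67.7960 = -9.7960
C = P + (C − P) = 10.52 + (-9.7960) = 0.7240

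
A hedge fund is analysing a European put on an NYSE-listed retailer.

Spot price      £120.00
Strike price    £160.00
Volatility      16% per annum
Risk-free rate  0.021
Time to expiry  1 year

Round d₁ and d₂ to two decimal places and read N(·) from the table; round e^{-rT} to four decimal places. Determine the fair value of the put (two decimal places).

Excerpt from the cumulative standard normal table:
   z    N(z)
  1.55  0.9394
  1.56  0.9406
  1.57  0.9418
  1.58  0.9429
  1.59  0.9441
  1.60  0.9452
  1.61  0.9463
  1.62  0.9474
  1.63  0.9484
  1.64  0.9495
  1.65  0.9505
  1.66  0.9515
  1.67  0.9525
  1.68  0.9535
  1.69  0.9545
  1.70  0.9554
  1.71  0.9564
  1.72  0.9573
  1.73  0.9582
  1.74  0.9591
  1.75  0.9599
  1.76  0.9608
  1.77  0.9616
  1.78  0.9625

σ√T = 0.16 × 1.0000 = 0.1600
d₁ = [ln(120/160) + (0.021 + ½·0.16²)·1] / (σ√T) = (-0.2877 + 0.0338) / 0.1600 = -1.5868 which rounds to -1.59
d₂ = -1.5868 − 0.1600 = -1.7468 which rounds to -1.75
e^(−rT) = e^(−0.021·1) = 0.9792
N(−d₂) = N(1.75) = 0.9599;  N(−d₁) = N(1.59) = 0.9441
P = 160·0.9792·0.9599 − 120·0.9441 = 150.3895 − 113.2920 = 37.0975

£37.10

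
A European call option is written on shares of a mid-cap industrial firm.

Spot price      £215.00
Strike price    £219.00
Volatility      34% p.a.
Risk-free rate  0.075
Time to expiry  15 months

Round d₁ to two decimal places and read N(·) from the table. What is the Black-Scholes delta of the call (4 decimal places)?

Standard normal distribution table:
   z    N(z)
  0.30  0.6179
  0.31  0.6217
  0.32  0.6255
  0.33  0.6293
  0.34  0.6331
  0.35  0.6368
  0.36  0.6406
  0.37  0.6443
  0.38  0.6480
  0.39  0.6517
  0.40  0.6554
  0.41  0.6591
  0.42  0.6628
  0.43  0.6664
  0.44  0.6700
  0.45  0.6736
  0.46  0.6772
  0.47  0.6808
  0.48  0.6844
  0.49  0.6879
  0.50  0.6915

σ√T = 0.34 × 1.1180 = 0.3801
d₁ = [ln(215/219) + (0.075 + 0.34²/2)·1.25] / 0.3801 = [-0.0184 + 0.1660] / 0.3801 = 0.3882 which rounds to 0.39
N(d₁) = N(0.39) = 0.6517
Δ_call = N(d₁) = 0.6517

0.6517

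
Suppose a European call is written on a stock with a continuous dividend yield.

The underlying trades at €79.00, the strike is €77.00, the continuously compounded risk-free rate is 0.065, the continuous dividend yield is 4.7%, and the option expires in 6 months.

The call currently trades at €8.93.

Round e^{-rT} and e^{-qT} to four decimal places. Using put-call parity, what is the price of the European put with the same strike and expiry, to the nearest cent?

e^(−qT) = e^(−0.047·0.5) = 0.9768;  e^(−rT) = e^(−0.065·0.5) = 0.9680
Put-call parity: C − P = S·e^(−qT) − K·e^(−rT) = 79·0.9768 − 77·0.9680 = 77.1672 − 74.5360 = 2.6312
P = C − (C − P) = 8.93 − (2.6312) = 6.2988

€6.30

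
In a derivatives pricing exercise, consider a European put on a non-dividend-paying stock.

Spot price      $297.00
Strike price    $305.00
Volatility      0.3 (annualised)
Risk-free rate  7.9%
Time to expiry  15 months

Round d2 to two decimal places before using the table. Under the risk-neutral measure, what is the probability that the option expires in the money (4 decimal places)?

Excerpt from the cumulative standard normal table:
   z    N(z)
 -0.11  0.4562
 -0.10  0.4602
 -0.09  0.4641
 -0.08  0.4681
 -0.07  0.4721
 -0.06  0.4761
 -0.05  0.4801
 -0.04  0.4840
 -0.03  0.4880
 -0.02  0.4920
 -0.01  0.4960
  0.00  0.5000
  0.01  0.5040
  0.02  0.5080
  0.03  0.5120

0.4801

σ√T = 0.3·√1.25 = 0.3354
d₁ = [ln(297/305) + (0.079 + 0.3²/2)·1.25] / 0.3354 = [-0.0266 + 0.1550] / 0.3354 = 0.3829 → 0.38
d₂ = d₁ − σ√T = 0.3829 − 0.3354 = 0.0475 → 0.05
Pr(exercise) under Q = N(−d₂) = N(-0.05) = 0.4801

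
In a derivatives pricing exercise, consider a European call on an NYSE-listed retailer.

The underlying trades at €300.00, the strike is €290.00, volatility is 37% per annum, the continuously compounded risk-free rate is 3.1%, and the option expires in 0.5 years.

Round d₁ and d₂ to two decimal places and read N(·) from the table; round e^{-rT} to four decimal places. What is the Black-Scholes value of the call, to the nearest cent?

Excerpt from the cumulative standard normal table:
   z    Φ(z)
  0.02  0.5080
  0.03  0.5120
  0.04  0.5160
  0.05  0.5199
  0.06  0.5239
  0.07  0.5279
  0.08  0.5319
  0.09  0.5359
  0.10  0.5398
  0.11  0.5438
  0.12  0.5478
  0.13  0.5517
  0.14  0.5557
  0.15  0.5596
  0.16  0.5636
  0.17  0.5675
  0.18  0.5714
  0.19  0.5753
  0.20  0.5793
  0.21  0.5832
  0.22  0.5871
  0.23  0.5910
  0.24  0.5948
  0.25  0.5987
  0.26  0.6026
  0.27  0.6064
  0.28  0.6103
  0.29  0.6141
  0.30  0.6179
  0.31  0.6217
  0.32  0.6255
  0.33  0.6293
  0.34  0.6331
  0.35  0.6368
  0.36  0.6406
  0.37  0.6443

€38.06

σ√T = 0.37 × 0.7071 = 0.2616
d₁ = [ln(300/290) + (0.031 + ½·0.37²)·0.5] / (σ√T) = (0.0339 + 0.0497) / 0.2616 = 0.3196 ⇒ 0.32
d₂ = 0.3196 − 0.2616 = 0.0580 ⇒ 0.06
exp(−rT) = exp(−0.031·0.5) = 0.9846
C = 300·N(0.32) − 290·0.9846·N(0.06) = 300·0.6255 − 290·0.9846·0.5239 = 187.6500 − 149.5913 = 38.0587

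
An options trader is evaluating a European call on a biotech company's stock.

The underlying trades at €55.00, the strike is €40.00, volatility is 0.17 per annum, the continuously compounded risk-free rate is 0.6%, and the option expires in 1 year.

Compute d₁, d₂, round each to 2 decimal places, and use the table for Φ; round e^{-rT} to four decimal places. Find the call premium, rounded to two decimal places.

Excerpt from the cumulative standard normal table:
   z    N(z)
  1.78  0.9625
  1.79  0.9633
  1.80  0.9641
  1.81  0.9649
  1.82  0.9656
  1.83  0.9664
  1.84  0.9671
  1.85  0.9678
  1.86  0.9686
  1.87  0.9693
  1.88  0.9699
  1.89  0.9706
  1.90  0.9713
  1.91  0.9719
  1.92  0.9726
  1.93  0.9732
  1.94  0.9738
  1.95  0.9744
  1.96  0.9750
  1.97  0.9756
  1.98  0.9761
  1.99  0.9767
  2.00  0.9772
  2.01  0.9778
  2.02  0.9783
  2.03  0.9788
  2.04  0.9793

€15.33

T = 1;  σ√T = 0.1700
d₁ = [ln(55/40) + (0.006 + 0.17²/2)·1] / 0.1700 = [0.3185 + 0.0205] / 0.1700 = 1.9936 which rounds to 1.99
d₂ = d₁ − σ√T = 1.9936 − 0.1700 = 1.8236 which rounds to 1.82
exp(−rT) = exp(−0.006·1) = 0.9940
N(d₁) = N(1.99) = 0.9767;  N(d₂) = N(1.82) = 0.9656
C = 55·0.9767 − 40·0.9940·0.9656 = 53.7185 − 38.3923 = 15.3262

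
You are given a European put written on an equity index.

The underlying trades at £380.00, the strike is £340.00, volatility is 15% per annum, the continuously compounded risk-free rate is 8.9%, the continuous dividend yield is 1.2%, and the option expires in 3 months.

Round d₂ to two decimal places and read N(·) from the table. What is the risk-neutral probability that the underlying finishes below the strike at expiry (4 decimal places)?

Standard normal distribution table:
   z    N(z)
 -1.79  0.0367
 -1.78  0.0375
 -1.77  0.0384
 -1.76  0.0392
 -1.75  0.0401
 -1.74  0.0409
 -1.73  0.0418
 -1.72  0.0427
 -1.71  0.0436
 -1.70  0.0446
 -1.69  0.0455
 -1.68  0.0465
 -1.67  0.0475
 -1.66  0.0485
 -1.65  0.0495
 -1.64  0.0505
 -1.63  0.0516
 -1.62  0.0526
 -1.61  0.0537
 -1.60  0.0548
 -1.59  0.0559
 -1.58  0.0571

T = 0.25;  σ√T = 0.0750
ln(S/K) + (r − q + σ²/2)T = ln(380/340) + (0.089 − 0.012 + 0.15²/2)·0.25 = 0.1112 + 0.0221 = 0.1333
d₁ = 0.1333 / 0.0750 = 1.7772 ⇒ 1.78
d₂ = d₁ − σ√T = 1.7772 − 0.0750 = 1.7022 ⇒ 1.70
Pr(exercise) under Q = N(−d₂) = N(-1.70) = 0.0446

0.0446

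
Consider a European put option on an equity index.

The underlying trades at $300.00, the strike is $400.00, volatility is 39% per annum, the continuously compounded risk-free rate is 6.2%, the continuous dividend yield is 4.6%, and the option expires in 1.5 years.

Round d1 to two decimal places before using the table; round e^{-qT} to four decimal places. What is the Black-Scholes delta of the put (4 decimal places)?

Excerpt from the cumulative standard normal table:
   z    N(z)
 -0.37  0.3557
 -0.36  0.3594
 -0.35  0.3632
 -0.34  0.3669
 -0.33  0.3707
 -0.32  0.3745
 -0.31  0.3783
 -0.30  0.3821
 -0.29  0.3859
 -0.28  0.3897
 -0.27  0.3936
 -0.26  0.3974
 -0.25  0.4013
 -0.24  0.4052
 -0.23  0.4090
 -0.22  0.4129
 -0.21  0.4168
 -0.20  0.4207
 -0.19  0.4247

σ√T = 0.39 × 1.2247 = 0.4777
ln(S/K) + (r − q + σ²/2)T = ln(300/400) + (0.062 − 0.046 + 0.39²/2)·1.5 = -0.2877 + 0.1381 = -0.1496
d₁ = -0.1496 / 0.4777 = -0.3132 ⇒ -0.31
N(d₁) = N(-0.31) = 0.3783
Δ_put = exp(−qT)·(N(d₁) − 1) = 0.9333·(0.3783 − 1) = -0.5802

-0.5802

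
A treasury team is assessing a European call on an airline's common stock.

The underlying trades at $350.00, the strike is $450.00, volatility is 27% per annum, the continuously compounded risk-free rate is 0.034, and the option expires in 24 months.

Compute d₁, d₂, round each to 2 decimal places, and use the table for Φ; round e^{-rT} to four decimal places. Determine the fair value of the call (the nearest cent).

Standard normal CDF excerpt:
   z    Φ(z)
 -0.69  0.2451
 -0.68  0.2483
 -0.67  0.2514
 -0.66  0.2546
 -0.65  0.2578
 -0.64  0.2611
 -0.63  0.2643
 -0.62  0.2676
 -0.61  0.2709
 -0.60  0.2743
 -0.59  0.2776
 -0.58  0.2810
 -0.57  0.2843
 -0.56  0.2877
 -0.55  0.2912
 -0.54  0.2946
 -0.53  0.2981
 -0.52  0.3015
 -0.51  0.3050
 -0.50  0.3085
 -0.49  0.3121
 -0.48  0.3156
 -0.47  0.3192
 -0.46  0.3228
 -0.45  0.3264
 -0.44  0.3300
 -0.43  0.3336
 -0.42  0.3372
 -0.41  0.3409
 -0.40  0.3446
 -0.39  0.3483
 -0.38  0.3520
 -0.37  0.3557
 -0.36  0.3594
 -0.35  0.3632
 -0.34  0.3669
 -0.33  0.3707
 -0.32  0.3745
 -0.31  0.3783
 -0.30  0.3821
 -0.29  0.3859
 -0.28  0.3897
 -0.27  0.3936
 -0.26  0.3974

σ√T = 0.27·√2 = 0.3818
d₁ = [ln(350/450) + (0.034 + ½·0.27²)·2] / (σ√T) = (-0.2513 + 0.1409) / 0.3818 = -0.2892 ⇒ -0.29
d₂ = -0.2892 − 0.3818 = -0.6710 ⇒ -0.67
e^(−rT) = e^(−0.034·2) = 0.9343
C = 350·N(-0.29) − 450·0.9343·N(-0.67) = 350·0.3859 − 450·0.9343·0.2514 = 135.0650 − 105.6974 = 29.3676

$29.37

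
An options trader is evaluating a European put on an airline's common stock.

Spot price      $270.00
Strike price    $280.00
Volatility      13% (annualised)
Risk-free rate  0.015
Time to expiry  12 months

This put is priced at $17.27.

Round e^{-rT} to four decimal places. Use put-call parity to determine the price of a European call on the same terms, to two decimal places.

$11.44

e^(−rT) = e^(−0.015·1) = 0.9851
Put-call parity: C − P = S − K·e^(−rT) = 270 − 280·0.9851 = 270 − 275.8280 = -5.8280
C = P + (C − P) = 17.27 + (-5.8280) = 11.4420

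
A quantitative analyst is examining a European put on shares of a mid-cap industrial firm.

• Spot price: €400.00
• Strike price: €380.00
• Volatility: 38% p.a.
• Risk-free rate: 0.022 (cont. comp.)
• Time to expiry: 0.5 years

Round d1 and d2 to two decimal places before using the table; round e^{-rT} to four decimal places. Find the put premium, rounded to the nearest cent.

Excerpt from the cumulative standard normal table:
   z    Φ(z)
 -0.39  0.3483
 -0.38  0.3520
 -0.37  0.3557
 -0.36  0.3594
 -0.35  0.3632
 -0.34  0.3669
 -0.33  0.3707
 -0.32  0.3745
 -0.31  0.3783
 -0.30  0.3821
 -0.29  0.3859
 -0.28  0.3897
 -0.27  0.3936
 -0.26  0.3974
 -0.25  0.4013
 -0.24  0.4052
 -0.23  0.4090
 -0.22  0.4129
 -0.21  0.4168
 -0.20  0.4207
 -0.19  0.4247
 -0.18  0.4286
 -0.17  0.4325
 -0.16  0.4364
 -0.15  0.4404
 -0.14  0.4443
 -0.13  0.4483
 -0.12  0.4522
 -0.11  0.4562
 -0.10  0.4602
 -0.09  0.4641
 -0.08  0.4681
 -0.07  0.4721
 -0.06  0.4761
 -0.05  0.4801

T = 0.5;  σ√T = 0.2687
d₁ = [ln(400/380) + (0.022 + ½·0.38²)·0.5] / (σ√T) = (0.0513 + 0.0471) / 0.2687 = 0.3662 ⇒ 0.37
d₂ = 0.3662 − 0.2687 = 0.0975 ⇒ 0.10
e^(−rT) = e^(−0.022·0.5) = 0.9891
N(−d₂) = N(-0.10) = 0.4602;  N(−d₁) = N(-0.37) = 0.3557
P = 380·0.9891·0.4602 − 400·0.3557 = 172.9699 − 142.2800 = 30.6899

€30.69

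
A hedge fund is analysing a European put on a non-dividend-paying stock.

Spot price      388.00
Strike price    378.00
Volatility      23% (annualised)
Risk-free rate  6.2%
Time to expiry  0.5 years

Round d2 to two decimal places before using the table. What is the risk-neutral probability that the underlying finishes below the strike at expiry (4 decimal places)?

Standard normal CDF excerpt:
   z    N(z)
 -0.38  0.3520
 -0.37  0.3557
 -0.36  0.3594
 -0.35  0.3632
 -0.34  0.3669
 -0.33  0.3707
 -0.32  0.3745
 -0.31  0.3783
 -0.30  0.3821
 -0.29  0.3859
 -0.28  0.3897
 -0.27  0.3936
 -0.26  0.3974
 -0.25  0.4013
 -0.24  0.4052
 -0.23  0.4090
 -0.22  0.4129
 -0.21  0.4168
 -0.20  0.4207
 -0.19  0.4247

σ√T = 0.23·√0.5 = 0.1626
d₁ = [ln(388/378) + (0.062 + ½·0.23²)·0.5] / (σ√T) = (0.0261 + 0.0442) / 0.1626 = 0.4325 which rounds to 0.43
d₂ = 0.4325 − 0.1626 = 0.2698 which rounds to 0.27
Risk-neutral Pr[S_T < K] = N(−d₂) = N(-0.27) = 0.3936

0.3936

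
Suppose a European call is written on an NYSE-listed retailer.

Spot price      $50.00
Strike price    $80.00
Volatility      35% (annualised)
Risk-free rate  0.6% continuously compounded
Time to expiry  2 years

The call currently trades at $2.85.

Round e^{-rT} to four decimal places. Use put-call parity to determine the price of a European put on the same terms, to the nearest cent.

$31.90

e^(−rT) = e^(−0.006·2) = 0.9881
Put-call parity: C − P = S − K·e^(−rT) = 50 − 80·0.9881 = 50 − 79.0480 = -29.0480
P = C − (C − P) = 2.85 − (-29.0480) = 31.8980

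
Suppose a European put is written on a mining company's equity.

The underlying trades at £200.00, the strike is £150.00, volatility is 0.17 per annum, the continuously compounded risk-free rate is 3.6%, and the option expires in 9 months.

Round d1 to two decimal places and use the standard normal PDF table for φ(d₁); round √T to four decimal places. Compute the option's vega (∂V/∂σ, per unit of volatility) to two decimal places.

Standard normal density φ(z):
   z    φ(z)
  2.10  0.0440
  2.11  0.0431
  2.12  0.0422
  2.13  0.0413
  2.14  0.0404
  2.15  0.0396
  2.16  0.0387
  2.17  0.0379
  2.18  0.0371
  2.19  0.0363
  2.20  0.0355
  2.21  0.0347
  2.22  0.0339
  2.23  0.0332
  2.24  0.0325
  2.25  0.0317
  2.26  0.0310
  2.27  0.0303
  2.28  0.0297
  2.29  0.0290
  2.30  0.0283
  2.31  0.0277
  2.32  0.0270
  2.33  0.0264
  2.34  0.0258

T = 0.75;  σ√T = 0.1472
ln(S/K) + (r + σ²/2)T = ln(200/150) + (0.036 + 0.17²/2)·0.75 = 0.2877 + 0.0378 = 0.3255
d₁ = 0.3255 / 0.1472 = 2.2110 → 2.21
√T = √0.75 = 0.8660
φ(d₁) = φ(2.21) = 0.0347
vega = S·φ(d₁)·√T = 200·0.0347·0.8660 = 6.0100
(Call and put vega coincide under Black-Scholes.)

6.01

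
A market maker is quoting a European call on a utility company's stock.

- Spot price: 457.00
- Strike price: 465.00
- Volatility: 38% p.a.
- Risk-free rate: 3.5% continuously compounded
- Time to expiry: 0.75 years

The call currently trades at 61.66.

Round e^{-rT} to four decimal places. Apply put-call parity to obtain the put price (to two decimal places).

e^(−rT) = e^(−0.035·0.75) = 0.9741
Put-call parity: C − P = S − K·e^(−rT) = 457 − 465·0.9741 = 457 − 452.9565 = 4.0435
P = C − (C − P) = 61.66 − (4.0435) = 57.6165

57.62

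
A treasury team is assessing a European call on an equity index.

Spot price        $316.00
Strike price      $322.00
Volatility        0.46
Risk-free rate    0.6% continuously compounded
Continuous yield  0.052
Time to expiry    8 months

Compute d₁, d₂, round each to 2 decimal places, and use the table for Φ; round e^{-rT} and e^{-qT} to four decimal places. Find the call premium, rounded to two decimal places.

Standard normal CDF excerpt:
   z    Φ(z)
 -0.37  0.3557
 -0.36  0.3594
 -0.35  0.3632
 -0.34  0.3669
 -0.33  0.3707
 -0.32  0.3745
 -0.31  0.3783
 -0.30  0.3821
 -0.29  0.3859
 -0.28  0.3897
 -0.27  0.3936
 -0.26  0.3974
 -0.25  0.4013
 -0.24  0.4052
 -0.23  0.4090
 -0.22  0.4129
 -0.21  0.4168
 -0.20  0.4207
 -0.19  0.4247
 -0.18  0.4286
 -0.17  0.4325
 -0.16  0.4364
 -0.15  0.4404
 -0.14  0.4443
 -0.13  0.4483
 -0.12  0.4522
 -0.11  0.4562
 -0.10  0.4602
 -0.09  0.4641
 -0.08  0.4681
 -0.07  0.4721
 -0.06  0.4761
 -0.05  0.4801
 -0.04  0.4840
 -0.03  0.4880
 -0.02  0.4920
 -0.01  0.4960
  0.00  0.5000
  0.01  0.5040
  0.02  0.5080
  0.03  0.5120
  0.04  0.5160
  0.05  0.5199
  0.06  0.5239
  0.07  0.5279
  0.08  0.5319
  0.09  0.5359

$39.80

T = 0.6667;  σ√T = 0.3756
d₁ = [ln(316/322) + (0.006 − 0.052 + 0.46²/2)·0.6667] / 0.3756 = [-0.0188 + 0.0399] / 0.3756 = 0.0561 ≈ 0.06
d₂ = d₁ − σ√T = 0.0561 − 0.3756 = -0.3195 ≈ -0.32
e^(−qT) = e^(−0.052·0.6667) = 0.9659;  e^(−rT) = e^(−0.006·0.6667) = 0.9960
N(d₁) = N(0.06) = 0.5239;  N(d₂) = N(-0.32) = 0.3745
C = 316·0.9659·0.5239 − 322·0.9960·0.3745 = 159.9071 − 120.1066 = 39.8004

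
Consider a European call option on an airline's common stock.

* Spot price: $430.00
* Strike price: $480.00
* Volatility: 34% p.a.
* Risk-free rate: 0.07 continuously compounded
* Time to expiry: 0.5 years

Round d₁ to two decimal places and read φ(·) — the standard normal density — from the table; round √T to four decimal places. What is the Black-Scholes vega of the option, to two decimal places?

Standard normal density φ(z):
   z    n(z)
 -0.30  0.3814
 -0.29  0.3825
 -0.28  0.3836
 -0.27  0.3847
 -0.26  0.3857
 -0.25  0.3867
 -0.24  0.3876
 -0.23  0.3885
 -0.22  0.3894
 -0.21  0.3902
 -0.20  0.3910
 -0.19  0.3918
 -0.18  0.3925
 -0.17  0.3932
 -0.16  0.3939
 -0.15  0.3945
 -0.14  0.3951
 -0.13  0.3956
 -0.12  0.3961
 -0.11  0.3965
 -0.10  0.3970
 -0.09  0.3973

T = 0.5;  σ√T = 0.2404
d₁ = [ln(430/480) + (0.07 + 0.34²/2)·0.5] / 0.2404 = [-0.1100 + 0.0639] / 0.2404 = -0.1918 ≈ -0.19
√T = √0.5 = 0.7071
φ(d₁) = φ(-0.19) = 0.3918
vega = S·φ(d₁)·√T = 430·0.3918·0.7071 = 119.1280

119.13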